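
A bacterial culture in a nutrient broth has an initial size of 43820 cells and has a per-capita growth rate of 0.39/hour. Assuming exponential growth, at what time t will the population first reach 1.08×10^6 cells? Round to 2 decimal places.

Set N₀·e^(rt) = 1.08×10^6: e^(0.39·t) = 1.08×10^6/43820 = 24.646.
0.39·t = ln(24.646) = 3.2046, so t = 3.2046/0.39 = 8.217.

8.22 hours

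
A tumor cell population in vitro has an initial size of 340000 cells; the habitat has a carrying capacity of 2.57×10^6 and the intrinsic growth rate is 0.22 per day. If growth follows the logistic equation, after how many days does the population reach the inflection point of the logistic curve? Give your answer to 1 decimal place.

Logistic growth is fastest at N = K/2 = 1.285×10^6.
A = (K − N₀)/N₀ = 6.5588. Set K/(1 + A·e^(−rt)) = K/2 → A·e^(−rt) = 1.
e^(−0.22t) = 1/6.5588 = 0.152466, so t = ln(6.5588)/0.22 = 1.8808/0.22 = 8.5491.

8.5 days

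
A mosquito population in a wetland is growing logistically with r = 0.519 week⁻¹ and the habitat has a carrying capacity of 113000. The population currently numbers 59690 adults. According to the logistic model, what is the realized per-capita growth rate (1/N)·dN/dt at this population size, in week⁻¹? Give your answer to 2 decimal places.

0.24 per week

(1/N)·dN/dt = r(1 − N/K) = 0.519 × (1 − 59690/113000).
= 0.519 × 0.47177 = 0.24485.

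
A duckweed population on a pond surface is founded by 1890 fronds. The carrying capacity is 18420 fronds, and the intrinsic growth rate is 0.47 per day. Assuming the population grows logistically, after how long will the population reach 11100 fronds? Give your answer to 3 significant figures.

A = (K − N₀)/N₀ = (18420 − 1890)/1890 = 8.746.
Solve 18420/(1 + 8.746·e^(−0.47t)) = 11100: 1 + 8.746·e^(−0.47t) = 1.6595, so e^(−0.47t) = 0.075401.
−0.47·t = ln(0.075401) = -2.5849, so t = 2.5849/0.47 = 5.4999.

5.50 days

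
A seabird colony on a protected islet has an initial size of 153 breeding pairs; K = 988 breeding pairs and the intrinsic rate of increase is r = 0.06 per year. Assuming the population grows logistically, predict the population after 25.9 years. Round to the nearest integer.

459 breeding pairs

A = (K − N₀)/N₀ = (988 − 153)/153 = 5.4575.
N(t) = K/(1 + A·e^(−rt)) = 988/(1 + 5.4575×e^(−0.06×25.9)).
e^(−1.554) = 0.2114; denominator = 1 + 5.4575×0.2114 = 2.1537.
N = 988/2.1537 = 458.741.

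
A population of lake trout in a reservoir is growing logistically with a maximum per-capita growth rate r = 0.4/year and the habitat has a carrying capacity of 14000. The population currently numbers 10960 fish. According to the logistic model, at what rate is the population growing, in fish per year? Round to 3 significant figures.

952 fish per year

dN/dt = rN(1 − N/K) = 0.4 × 10960 × (1 − 10960/14000).
1 − 10960/14000 = 0.21714; dN/dt = 0.4 × 10960 × 0.21714 = 951.95.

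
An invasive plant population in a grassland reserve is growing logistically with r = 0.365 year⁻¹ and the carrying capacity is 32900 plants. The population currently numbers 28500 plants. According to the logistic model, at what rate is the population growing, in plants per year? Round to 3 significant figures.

dN/dt = rN(1 − N/K) = 0.365 × 28500 × (1 − 28500/32900).
1 − 28500/32900 = 0.13374; dN/dt = 0.365 × 28500 × 0.13374 = 1391.2.

1390 plants per year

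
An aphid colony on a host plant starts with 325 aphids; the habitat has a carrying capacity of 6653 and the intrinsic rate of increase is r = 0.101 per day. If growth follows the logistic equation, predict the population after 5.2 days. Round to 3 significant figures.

532 aphids

A = (K − N₀)/N₀ = (6653 − 325)/325 = 19.471.
N(t) = K/(1 + A·e^(−rt)) = 6653/(1 + 19.471×e^(−0.101×5.2)).
e^(−0.5252) = 0.59144; denominator = 1 + 19.471×0.59144 = 12.516.
N = 6653/12.516 = 531.571.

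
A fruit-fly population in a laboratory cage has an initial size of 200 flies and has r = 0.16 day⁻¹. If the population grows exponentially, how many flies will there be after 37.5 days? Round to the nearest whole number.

80686 flies

N(t) = N₀·e^(rt) = 200 × e^(0.16×37.5) = 200 × e^6.
e^6 ≈ 403.43, so N ≈ 200 × 403.43 = 80685.8.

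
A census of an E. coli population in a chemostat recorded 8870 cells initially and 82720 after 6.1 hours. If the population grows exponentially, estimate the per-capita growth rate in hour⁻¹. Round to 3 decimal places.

0.366 per hour

From N(t) = N₀·e^(rt): e^(r·6.1) = 82720/8870 = 9.3258.
r·6.1 = ln(9.3258) = 2.2328, so r = 2.2328/6.1 = 0.36603.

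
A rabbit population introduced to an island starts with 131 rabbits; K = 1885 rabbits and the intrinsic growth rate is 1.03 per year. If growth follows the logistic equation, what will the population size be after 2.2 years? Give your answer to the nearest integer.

A = (K − N₀)/N₀ = (1885 − 131)/131 = 13.389.
N(t) = K/(1 + A·e^(−rt)) = 1885/(1 + 13.389×e^(−1.03×2.2)).
e^(−2.266) = 0.10373; denominator = 1 + 13.389×0.10373 = 2.3888.
N = 1885/2.3888 = 789.091.

789 rabbits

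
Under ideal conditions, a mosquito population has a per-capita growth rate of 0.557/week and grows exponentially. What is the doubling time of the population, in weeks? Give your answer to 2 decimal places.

Doubling time t_d = ln(2)/r = 0.6931/0.557 = 1.2444.

1.24 weeks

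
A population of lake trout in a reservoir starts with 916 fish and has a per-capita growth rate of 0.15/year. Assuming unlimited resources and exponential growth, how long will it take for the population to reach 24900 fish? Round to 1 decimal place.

Set N₀·e^(rt) = 24900: e^(0.15·t) = 24900/916 = 27.183.
0.15·t = ln(27.183) = 3.3026, so t = 3.3026/0.15 = 22.017.

22.0 years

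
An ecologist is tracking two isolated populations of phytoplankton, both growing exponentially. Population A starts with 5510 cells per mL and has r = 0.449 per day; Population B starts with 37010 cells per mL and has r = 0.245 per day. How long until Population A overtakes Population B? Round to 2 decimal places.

9.34 days

Set 5510·e^(0.449t) = 37010·e^(0.245t).
e^((0.449 − 0.245)t) = 37010/5510 → e^(0.204·t) = 6.7169.
0.204·t = ln(6.7169) = 1.9046, so t = 1.9046/0.204 = 9.3364.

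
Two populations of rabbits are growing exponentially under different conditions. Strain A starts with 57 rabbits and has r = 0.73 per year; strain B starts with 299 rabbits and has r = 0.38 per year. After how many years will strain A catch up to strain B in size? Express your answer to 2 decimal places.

4.74 years

Set 57·e^(0.73t) = 299·e^(0.38t).
e^((0.73 − 0.38)t) = 299/57 → e^(0.35·t) = 5.2456.
0.35·t = ln(5.2456) = 1.6574, so t = 1.6574/0.35 = 4.7354.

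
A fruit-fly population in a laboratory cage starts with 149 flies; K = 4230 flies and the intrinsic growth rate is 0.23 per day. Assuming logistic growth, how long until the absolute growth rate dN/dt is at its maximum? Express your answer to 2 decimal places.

Logistic growth is fastest at N = K/2 = 2115.
A = (K − N₀)/N₀ = 27.389. Set K/(1 + A·e^(−rt)) = K/2 → A·e^(−rt) = 1.
e^(−0.23t) = 1/27.389 = 0.0365107, so t = ln(27.389)/0.23 = 3.3102/0.23 = 14.392.

14.39 days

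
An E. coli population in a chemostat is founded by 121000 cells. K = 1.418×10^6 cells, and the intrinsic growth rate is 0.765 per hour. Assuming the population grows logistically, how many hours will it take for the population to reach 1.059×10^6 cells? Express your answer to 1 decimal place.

A = (K − N₀)/N₀ = (1.418×10^6 − 121000)/121000 = 10.719.
Solve 1.418×10^6/(1 + 10.719·e^(−0.765t)) = 1.059×10^6: 1 + 10.719·e^(−0.765t) = 1.339, so e^(−0.765t) = 0.031626.
−0.765·t = ln(0.031626) = -3.4538, so t = 3.4538/0.765 = 4.5147.

4.5 hours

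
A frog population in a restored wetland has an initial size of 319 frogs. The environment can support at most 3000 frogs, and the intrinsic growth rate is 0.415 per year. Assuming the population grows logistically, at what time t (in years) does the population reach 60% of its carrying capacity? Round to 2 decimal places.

6.11 years

A = (K − N₀)/N₀ = (3000 − 319)/319 = 8.4044.
Solve 3000/(1 + 8.4044·e^(−0.415t)) = 1800: 1 + 8.4044·e^(−0.415t) = 1.6667, so e^(−0.415t) = 0.0793236.
−0.415·t = ln(0.0793236) = -2.5342, so t = 2.5342/0.415 = 6.1066.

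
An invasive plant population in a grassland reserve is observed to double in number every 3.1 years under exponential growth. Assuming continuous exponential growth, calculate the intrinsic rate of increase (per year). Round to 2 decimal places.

0.22 per year

r = ln(2)/t_d = 0.6931/3.1 = 0.2236.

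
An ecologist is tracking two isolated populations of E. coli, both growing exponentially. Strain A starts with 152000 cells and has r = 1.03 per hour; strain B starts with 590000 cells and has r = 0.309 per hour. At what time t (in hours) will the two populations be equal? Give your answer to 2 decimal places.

1.88 hours

Set 152000·e^(1.03t) = 590000·e^(0.309t).
e^((1.03 − 0.309)t) = 590000/152000 → e^(0.721·t) = 3.8816.
0.721·t = ln(3.8816) = 1.3562, so t = 1.3562/0.721 = 1.8811.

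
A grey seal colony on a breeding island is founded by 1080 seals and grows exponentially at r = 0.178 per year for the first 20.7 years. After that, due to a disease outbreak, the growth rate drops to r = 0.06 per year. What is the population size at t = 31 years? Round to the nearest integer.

79803 seals

Phase 1: N(20.7) = 1080·e^(0.178×20.7) = 1080·e^3.685 = 43015.5.
Phase 2 runs for 31 − 20.7 = 10.3 years at r = 0.06.
N(31) = 43015.5·e^(0.06×10.3) = 43015.5·e^0.618 = 79803.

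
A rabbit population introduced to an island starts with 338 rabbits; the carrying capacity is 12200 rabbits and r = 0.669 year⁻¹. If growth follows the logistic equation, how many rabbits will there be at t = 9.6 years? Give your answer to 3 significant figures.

11500 rabbits

A = (K − N₀)/N₀ = (12200 − 338)/338 = 35.095.
N(t) = K/(1 + A·e^(−rt)) = 12200/(1 + 35.095×e^(−0.669×9.6)).
e^(−6.422) = 0.0016248; denominator = 1 + 35.095×0.0016248 = 1.057.
N = 12200/1.057 = 11541.9.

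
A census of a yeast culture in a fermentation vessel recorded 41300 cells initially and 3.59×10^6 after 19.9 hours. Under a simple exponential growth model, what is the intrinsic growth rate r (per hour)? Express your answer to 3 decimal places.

0.224 per hour

From N(t) = N₀·e^(rt): e^(r·19.9) = 3.59×10^6/41300 = 86.925.
r·19.9 = ln(86.925) = 4.465, so r = 4.465/19.9 = 0.22437.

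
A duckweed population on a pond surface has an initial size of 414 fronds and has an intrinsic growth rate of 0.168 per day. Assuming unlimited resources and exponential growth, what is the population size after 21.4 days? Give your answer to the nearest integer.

15079 fronds

N(t) = N₀·e^(rt) = 414 × e^(0.168×21.4) = 414 × e^3.595.
e^3.595 ≈ 36.423, so N ≈ 414 × 36.423 = 15079.1.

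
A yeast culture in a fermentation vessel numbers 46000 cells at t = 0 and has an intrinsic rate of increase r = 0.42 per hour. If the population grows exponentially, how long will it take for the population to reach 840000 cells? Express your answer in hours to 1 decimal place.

6.9 hours

Set N₀·e^(rt) = 840000: e^(0.42·t) = 840000/46000 = 18.261.
0.42·t = ln(18.261) = 2.9048, so t = 2.9048/0.42 = 6.9161.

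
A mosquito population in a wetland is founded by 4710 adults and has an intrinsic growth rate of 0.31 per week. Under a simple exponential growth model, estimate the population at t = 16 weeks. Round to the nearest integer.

671617 adults

N(t) = N₀·e^(rt) = 4710 × e^(0.31×16) = 4710 × e^4.96.
e^4.96 ≈ 142.59, so N ≈ 4710 × 142.59 = 671617.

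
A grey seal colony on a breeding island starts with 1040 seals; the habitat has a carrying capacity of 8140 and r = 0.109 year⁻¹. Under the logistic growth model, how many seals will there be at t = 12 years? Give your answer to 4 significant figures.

A = (K − N₀)/N₀ = (8140 − 1040)/1040 = 6.8269.
N(t) = K/(1 + A·e^(−rt)) = 8140/(1 + 6.8269×e^(−0.109×12)).
e^(−1.308) = 0.27036; denominator = 1 + 6.8269×0.27036 = 2.8457.
N = 8140/2.8457 = 2860.43.

2860 seals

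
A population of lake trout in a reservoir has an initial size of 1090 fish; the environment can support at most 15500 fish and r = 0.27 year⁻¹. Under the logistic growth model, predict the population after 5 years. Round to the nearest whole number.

A = (K − N₀)/N₀ = (15500 − 1090)/1090 = 13.22.
N(t) = K/(1 + A·e^(−rt)) = 15500/(1 + 13.22×e^(−0.27×5)).
e^(−1.35) = 0.25924; denominator = 1 + 13.22×0.25924 = 4.4272.
N = 15500/4.4272 = 3501.08.

3501 fish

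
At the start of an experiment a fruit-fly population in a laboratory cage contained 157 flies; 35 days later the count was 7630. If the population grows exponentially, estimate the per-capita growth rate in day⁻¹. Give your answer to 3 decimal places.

0.111 per day

From N(t) = N₀·e^(rt): e^(r·35) = 7630/157 = 48.599.
r·35 = ln(48.599) = 3.8836, so r = 3.8836/35 = 0.11096.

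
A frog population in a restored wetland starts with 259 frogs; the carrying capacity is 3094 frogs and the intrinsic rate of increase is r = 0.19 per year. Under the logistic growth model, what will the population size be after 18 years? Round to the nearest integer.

2278 frogs

A = (K − N₀)/N₀ = (3094 − 259)/259 = 10.946.
N(t) = K/(1 + A·e^(−rt)) = 3094/(1 + 10.946×e^(−0.19×18)).
e^(−3.42) = 0.032712; denominator = 1 + 10.946×0.032712 = 1.3581.
N = 3094/1.3581 = 2278.24.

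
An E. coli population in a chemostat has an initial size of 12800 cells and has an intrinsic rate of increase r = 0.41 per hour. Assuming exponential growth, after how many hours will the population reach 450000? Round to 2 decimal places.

8.68 hours

Set N₀·e^(rt) = 450000: e^(0.41·t) = 450000/12800 = 35.156.
0.41·t = ln(35.156) = 3.5598, so t = 3.5598/0.41 = 8.6824.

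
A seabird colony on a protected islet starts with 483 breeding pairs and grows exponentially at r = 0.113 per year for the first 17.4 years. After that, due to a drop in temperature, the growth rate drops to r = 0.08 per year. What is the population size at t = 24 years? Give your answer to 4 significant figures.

5850 breeding pairs

Phase 1: N(17.4) = 483·e^(0.113×17.4) = 483·e^1.966 = 3450.3.
Phase 2 runs for 24 − 17.4 = 6.6 years at r = 0.08.
N(24) = 3450.3·e^(0.08×6.6) = 3450.3·e^0.528 = 5850.12.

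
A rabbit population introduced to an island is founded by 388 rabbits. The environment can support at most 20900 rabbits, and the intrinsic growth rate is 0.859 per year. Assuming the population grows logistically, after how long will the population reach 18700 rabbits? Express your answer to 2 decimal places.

7.11 years

A = (K − N₀)/N₀ = (20900 − 388)/388 = 52.866.
Solve 20900/(1 + 52.866·e^(−0.859t)) = 18700: 1 + 52.866·e^(−0.859t) = 1.1176, so e^(−0.859t) = 0.00222538.
−0.859·t = ln(0.00222538) = -6.1078, so t = 6.1078/0.859 = 7.1104.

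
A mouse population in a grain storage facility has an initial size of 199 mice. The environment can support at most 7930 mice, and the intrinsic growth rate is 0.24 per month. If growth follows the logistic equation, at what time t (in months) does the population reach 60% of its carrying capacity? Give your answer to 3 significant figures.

A = (K − N₀)/N₀ = (7930 − 199)/199 = 38.849.
Solve 7930/(1 + 38.849·e^(−0.24t)) = 4758: 1 + 38.849·e^(−0.24t) = 1.6667, so e^(−0.24t) = 0.0171604.
−0.24·t = ln(0.0171604) = -4.0652, so t = 4.0652/0.24 = 16.938.

16.9 months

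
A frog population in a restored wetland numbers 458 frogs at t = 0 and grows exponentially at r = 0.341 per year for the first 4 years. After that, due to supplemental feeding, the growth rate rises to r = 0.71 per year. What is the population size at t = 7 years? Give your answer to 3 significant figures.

Phase 1: N(4) = 458·e^(0.341×4) = 458·e^1.364 = 1791.61.
Phase 2 runs for 7 − 4 = 3 years at r = 0.71.
N(7) = 1791.61·e^(0.71×3) = 1791.61·e^2.13 = 15076.1.

15100 frogs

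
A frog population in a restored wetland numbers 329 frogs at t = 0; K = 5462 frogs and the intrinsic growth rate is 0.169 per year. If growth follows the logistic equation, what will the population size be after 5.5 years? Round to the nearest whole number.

763 frogs

A = (K − N₀)/N₀ = (5462 − 329)/329 = 15.602.
N(t) = K/(1 + A·e^(−rt)) = 5462/(1 + 15.602×e^(−0.169×5.5)).
e^(−0.9295) = 0.39475; denominator = 1 + 15.602×0.39475 = 7.1588.
N = 5462/7.1588 = 762.973.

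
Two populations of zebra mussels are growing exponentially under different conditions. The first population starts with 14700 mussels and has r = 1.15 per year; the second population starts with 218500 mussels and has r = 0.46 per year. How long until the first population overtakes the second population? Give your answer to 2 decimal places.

Set 14700·e^(1.15t) = 218500·e^(0.46t).
e^((1.15 − 0.46)t) = 218500/14700 → e^(0.69·t) = 14.864.
0.69·t = ln(14.864) = 2.6989, so t = 2.6989/0.69 = 3.9115.

3.91 years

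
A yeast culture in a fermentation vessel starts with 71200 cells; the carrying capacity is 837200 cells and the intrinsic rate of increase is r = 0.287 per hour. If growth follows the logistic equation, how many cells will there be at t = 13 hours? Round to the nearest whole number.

A = (K − N₀)/N₀ = (837200 − 71200)/71200 = 10.758.
N(t) = K/(1 + A·e^(−rt)) = 837200/(1 + 10.758×e^(−0.287×13)).
e^(−3.731) = 0.023969; denominator = 1 + 10.758×0.023969 = 1.2579.
N = 837200/1.2579 = 665571.

665571 cells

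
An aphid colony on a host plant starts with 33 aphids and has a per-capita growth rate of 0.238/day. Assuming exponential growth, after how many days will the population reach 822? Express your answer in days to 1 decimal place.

Set N₀·e^(rt) = 822: e^(0.238·t) = 822/33 = 24.909.
0.238·t = ln(24.909) = 3.2152, so t = 3.2152/0.238 = 13.509.

13.5 days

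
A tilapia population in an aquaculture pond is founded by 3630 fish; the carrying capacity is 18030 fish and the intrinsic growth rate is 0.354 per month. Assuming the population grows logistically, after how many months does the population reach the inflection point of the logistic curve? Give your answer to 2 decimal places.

Logistic growth is fastest at N = K/2 = 9015.
A = (K − N₀)/N₀ = 3.9669. Set K/(1 + A·e^(−rt)) = K/2 → A·e^(−rt) = 1.
e^(−0.354t) = 1/3.9669 = 0.252083, so t = ln(3.9669)/0.354 = 1.378/0.354 = 3.8926.

3.89 months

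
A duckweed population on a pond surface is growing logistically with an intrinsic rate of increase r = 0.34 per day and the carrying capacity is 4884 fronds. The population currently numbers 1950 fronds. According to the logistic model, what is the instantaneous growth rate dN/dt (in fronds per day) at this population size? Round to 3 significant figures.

398 fronds per day

dN/dt = rN(1 − N/K) = 0.34 × 1950 × (1 − 1950/4884).
1 − 1950/4884 = 0.60074; dN/dt = 0.34 × 1950 × 0.60074 = 398.29.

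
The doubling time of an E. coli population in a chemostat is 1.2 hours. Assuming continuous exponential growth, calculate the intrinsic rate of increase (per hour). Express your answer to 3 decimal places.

r = ln(2)/t_d = 0.6931/1.2 = 0.57762.

0.578 per hour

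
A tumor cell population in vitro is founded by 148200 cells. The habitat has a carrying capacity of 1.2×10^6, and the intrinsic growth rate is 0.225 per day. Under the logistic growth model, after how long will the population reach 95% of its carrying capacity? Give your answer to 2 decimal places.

A = (K − N₀)/N₀ = (1.2×10^6 − 148200)/148200 = 7.0972.
Solve 1.2×10^6/(1 + 7.0972·e^(−0.225t)) = 1.14×10^6: 1 + 7.0972·e^(−0.225t) = 1.0526, so e^(−0.225t) = 0.00741586.
−0.225·t = ln(0.00741586) = -4.9041, so t = 4.9041/0.225 = 21.796.

21.80 days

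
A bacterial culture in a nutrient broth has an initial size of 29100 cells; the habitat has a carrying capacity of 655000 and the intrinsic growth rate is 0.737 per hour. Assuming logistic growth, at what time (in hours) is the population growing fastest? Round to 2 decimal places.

Logistic growth is fastest at N = K/2 = 327500.
A = (K − N₀)/N₀ = 21.509. Set K/(1 + A·e^(−rt)) = K/2 → A·e^(−rt) = 1.
e^(−0.737t) = 1/21.509 = 0.0464931, so t = ln(21.509)/0.737 = 3.0685/0.737 = 4.1634.

4.16 hours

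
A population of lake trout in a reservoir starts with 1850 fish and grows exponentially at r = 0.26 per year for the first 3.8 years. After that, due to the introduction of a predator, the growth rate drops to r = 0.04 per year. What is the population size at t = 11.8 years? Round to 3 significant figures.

6840 fish

Phase 1: N(3.8) = 1850·e^(0.26×3.8) = 1850·e^0.988 = 4968.84.
Phase 2 runs for 11.8 − 3.8 = 8 years at r = 0.04.
N(11.8) = 4968.84·e^(0.04×8) = 4968.84·e^0.32 = 6842.72.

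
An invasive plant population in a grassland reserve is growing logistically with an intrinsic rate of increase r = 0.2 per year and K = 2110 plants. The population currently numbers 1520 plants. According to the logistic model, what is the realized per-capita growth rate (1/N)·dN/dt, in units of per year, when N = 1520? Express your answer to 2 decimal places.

(1/N)·dN/dt = r(1 − N/K) = 0.2 × (1 − 1520/2110).
= 0.2 × 0.27962 = 0.055924.

0.06 per year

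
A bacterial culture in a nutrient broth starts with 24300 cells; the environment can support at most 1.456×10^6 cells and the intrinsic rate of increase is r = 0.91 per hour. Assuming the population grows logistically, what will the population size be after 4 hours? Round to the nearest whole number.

A = (K − N₀)/N₀ = (1.456×10^6 − 24300)/24300 = 58.918.
N(t) = K/(1 + A·e^(−rt)) = 1.456×10^6/(1 + 58.918×e^(−0.91×4)).
e^(−3.64) = 0.026252; denominator = 1 + 58.918×0.026252 = 2.5467.
N = 1.456×10^6/2.5467 = 571714.

571714 cells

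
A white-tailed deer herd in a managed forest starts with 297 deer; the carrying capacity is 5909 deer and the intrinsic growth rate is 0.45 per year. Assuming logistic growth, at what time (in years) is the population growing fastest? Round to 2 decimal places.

6.53 years

Logistic growth is fastest at N = K/2 = 2954.5.
A = (K − N₀)/N₀ = 18.896. Set K/(1 + A·e^(−rt)) = K/2 → A·e^(−rt) = 1.
e^(−0.45t) = 1/18.896 = 0.0529223, so t = ln(18.896)/0.45 = 2.9389/0.45 = 6.531.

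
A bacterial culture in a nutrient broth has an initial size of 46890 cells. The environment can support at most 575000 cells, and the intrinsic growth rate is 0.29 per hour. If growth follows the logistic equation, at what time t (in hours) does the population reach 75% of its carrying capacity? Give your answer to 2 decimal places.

12.14 hours

A = (K − N₀)/N₀ = (575000 − 46890)/46890 = 11.263.
Solve 575000/(1 + 11.263·e^(−0.29t)) = 431250: 1 + 11.263·e^(−0.29t) = 1.3333, so e^(−0.29t) = 0.0295961.
−0.29·t = ln(0.0295961) = -3.5201, so t = 3.5201/0.29 = 12.138.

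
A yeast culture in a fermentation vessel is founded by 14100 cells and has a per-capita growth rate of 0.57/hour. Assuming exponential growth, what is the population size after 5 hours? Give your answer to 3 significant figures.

N(t) = N₀·e^(rt) = 14100 × e^(0.57×5) = 14100 × e^2.85.
e^2.85 ≈ 17.288, so N ≈ 14100 × 17.288 = 243758.

244000 cells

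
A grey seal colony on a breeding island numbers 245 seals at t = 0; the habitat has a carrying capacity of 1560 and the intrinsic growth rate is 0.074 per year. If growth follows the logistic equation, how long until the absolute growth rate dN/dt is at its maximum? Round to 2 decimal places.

22.71 years

Logistic growth is fastest at N = K/2 = 780.
A = (K − N₀)/N₀ = 5.3673. Set K/(1 + A·e^(−rt)) = K/2 → A·e^(−rt) = 1.
e^(−0.074t) = 1/5.3673 = 0.186312, so t = ln(5.3673)/0.074 = 1.6803/0.074 = 22.707.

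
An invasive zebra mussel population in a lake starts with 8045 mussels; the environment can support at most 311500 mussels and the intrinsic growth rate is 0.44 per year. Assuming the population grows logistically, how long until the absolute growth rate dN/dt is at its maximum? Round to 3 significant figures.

Logistic growth is fastest at N = K/2 = 155750.
A = (K − N₀)/N₀ = 37.72. Set K/(1 + A·e^(−rt)) = K/2 → A·e^(−rt) = 1.
e^(−0.44t) = 1/37.72 = 0.0265113, so t = ln(37.72)/0.44 = 3.6302/0.44 = 8.2504.

8.25 years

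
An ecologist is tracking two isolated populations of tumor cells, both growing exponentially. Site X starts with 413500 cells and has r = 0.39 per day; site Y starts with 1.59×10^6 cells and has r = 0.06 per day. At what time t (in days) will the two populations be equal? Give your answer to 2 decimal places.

Set 413500·e^(0.39t) = 1.59×10^6·e^(0.06t).
e^((0.39 − 0.06)t) = 1.59×10^6/413500 → e^(0.33·t) = 3.8452.
0.33·t = ln(3.8452) = 1.3468, so t = 1.3468/0.33 = 4.0813.

4.08 days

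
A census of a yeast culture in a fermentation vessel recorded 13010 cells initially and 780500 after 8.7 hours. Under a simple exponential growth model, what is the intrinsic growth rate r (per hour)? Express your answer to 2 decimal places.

From N(t) = N₀·e^(rt): e^(r·8.7) = 780500/13010 = 59.992.
r·8.7 = ln(59.992) = 4.0942, so r = 4.0942/8.7 = 0.4706.

0.47 per hour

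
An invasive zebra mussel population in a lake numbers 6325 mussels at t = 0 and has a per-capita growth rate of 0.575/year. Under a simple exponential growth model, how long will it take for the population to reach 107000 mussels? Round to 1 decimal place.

4.9 years

Set N₀·e^(rt) = 107000: e^(0.575·t) = 107000/6325 = 16.917.
0.575·t = ln(16.917) = 2.8283, so t = 2.8283/0.575 = 4.9188.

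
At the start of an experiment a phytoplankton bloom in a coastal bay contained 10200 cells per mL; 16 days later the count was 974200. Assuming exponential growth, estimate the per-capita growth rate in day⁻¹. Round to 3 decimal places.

0.285 per day

From N(t) = N₀·e^(rt): e^(r·16) = 974200/10200 = 95.51.
r·16 = ln(95.51) = 4.5592, so r = 4.5592/16 = 0.28495.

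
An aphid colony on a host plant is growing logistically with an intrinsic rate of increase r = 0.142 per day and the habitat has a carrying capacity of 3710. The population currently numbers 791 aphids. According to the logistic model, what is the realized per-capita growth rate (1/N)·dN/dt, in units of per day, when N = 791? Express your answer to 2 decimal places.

(1/N)·dN/dt = r(1 − N/K) = 0.142 × (1 − 791/3710).
= 0.142 × 0.78679 = 0.11172.

0.11 per day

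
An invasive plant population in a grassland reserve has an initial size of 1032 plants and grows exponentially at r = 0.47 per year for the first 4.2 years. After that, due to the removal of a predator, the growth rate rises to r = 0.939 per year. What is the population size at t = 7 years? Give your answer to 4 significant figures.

103000 plants

Phase 1: N(4.2) = 1032·e^(0.47×4.2) = 1032·e^1.974 = 7429.8.
Phase 2 runs for 7 − 4.2 = 2.8 years at r = 0.939.
N(7) = 7429.8·e^(0.939×2.8) = 7429.8·e^2.629 = 102997.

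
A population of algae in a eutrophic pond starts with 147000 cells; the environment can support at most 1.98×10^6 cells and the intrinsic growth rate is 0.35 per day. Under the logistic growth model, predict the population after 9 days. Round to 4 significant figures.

A = (K − N₀)/N₀ = (1.98×10^6 − 147000)/147000 = 12.469.
N(t) = K/(1 + A·e^(−rt)) = 1.98×10^6/(1 + 12.469×e^(−0.35×9)).
e^(−3.15) = 0.042852; denominator = 1 + 12.469×0.042852 = 1.5343.
N = 1.98×10^6/1.5343 = 1.290457×10^6.

1290000 cells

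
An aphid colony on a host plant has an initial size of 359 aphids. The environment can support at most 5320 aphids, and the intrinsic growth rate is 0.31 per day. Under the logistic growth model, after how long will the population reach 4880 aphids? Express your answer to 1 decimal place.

16.2 days

A = (K − N₀)/N₀ = (5320 − 359)/359 = 13.819.
Solve 5320/(1 + 13.819·e^(−0.31t)) = 4880: 1 + 13.819·e^(−0.31t) = 1.0902, so e^(−0.31t) = 0.00652466.
−0.31·t = ln(0.00652466) = -5.0322, so t = 5.0322/0.31 = 16.233.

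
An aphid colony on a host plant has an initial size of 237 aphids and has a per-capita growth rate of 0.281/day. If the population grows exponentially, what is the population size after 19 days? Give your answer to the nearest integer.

N(t) = N₀·e^(rt) = 237 × e^(0.281×19) = 237 × e^5.339.
e^5.339 ≈ 208.3, so N ≈ 237 × 208.3 = 49368.1.

49368 aphids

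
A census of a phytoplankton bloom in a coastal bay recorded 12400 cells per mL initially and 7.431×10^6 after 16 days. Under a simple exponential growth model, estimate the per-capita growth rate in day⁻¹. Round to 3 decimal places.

From N(t) = N₀·e^(rt): e^(r·16) = 7.431×10^6/12400 = 599.27.
r·16 = ln(599.27) = 6.3957, so r = 6.3957/16 = 0.39973.

0.400 per day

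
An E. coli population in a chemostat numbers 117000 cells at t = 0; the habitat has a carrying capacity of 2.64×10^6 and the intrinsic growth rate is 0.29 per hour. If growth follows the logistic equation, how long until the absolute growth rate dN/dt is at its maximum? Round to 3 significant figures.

Logistic growth is fastest at N = K/2 = 1.32×10^6.
A = (K − N₀)/N₀ = 21.564. Set K/(1 + A·e^(−rt)) = K/2 → A·e^(−rt) = 1.
e^(−0.29t) = 1/21.564 = 0.0463734, so t = ln(21.564)/0.29 = 3.071/0.29 = 10.59.

10.6 hours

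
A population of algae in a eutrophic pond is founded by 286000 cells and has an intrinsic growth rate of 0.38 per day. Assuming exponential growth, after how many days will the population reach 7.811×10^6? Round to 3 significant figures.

8.70 days

Set N₀·e^(rt) = 7.811×10^6: e^(0.38·t) = 7.811×10^6/286000 = 27.311.
0.38·t = ln(27.311) = 3.3073, so t = 3.3073/0.38 = 8.7034.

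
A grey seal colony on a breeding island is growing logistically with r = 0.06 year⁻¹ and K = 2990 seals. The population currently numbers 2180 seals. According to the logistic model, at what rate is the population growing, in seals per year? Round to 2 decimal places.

35.43 seals per year

dN/dt = rN(1 − N/K) = 0.06 × 2180 × (1 − 2180/2990).
1 − 2180/2990 = 0.2709; dN/dt = 0.06 × 2180 × 0.2709 = 35.434.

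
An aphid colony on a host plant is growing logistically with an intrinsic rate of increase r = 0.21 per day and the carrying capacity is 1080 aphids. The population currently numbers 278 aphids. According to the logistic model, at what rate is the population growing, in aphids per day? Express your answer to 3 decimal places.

43.353 aphids per day

dN/dt = rN(1 − N/K) = 0.21 × 278 × (1 − 278/1080).
1 − 278/1080 = 0.74259; dN/dt = 0.21 × 278 × 0.74259 = 43.353.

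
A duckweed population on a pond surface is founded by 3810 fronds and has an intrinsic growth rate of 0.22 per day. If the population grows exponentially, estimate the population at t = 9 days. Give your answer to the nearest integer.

N(t) = N₀·e^(rt) = 3810 × e^(0.22×9) = 3810 × e^1.98.
e^1.98 ≈ 7.2427, so N ≈ 3810 × 7.2427 = 27594.9.

27595 fronds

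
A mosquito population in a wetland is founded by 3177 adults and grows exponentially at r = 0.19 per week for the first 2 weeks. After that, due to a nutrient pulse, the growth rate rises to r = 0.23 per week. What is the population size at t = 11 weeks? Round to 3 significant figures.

36800 adults

Phase 1: N(2) = 3177·e^(0.19×2) = 3177·e^0.38 = 4645.68.
Phase 2 runs for 11 − 2 = 9 weeks at r = 0.23.
N(11) = 4645.68·e^(0.23×9) = 4645.68·e^2.07 = 36816.2.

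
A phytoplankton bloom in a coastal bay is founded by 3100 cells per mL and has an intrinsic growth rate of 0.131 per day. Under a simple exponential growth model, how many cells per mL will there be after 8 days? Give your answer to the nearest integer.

8841 cells per mL

N(t) = N₀·e^(rt) = 3100 × e^(0.131×8) = 3100 × e^1.048.
e^1.048 ≈ 2.8519, so N ≈ 3100 × 2.8519 = 8841.02.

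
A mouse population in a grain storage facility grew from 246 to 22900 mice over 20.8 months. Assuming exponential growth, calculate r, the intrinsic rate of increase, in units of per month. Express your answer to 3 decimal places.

0.218 per month

From N(t) = N₀·e^(rt): e^(r·20.8) = 22900/246 = 93.089.
r·20.8 = ln(93.089) = 4.5336, so r = 4.5336/20.8 = 0.21796.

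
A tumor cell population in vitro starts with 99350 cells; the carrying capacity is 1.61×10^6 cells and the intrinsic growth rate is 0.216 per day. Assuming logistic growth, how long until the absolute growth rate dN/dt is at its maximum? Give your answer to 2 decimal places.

Logistic growth is fastest at N = K/2 = 805000.
A = (K − N₀)/N₀ = 15.205. Set K/(1 + A·e^(−rt)) = K/2 → A·e^(−rt) = 1.
e^(−0.216t) = 1/15.205 = 0.0657664, so t = ln(15.205)/0.216 = 2.7216/0.216 = 12.6.

12.60 days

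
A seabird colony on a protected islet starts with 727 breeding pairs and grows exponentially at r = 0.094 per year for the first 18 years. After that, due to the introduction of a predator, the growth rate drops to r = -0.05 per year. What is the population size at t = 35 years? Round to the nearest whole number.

Phase 1: N(18) = 727·e^(0.094×18) = 727·e^1.692 = 3947.85.
Phase 2 runs for 35 − 18 = 17 years at r = -0.05.
N(35) = 3947.85·e^(-0.05×17) = 3947.85·e^-0.85 = 1687.37.

1687 breeding pairs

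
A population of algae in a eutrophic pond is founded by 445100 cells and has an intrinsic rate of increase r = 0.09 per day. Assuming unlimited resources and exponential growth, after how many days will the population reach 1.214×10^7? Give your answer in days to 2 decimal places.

Set N₀·e^(rt) = 1.214×10^7: e^(0.09·t) = 1.214×10^7/445100 = 27.275.
0.09·t = ln(27.275) = 3.306, so t = 3.306/0.09 = 36.733.

36.73 days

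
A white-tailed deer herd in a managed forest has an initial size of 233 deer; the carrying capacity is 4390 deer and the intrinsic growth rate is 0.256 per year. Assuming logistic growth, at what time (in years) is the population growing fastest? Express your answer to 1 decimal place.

Logistic growth is fastest at N = K/2 = 2195.
A = (K − N₀)/N₀ = 17.841. Set K/(1 + A·e^(−rt)) = K/2 → A·e^(−rt) = 1.
e^(−0.256t) = 1/17.841 = 0.05605, so t = ln(17.841)/0.256 = 2.8815/0.256 = 11.256.

11.3 years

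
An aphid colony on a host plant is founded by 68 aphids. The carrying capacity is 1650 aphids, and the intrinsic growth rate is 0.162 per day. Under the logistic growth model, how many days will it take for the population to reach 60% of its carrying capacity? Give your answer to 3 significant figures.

A = (K − N₀)/N₀ = (1650 − 68)/68 = 23.265.
Solve 1650/(1 + 23.265·e^(−0.162t)) = 990: 1 + 23.265·e^(−0.162t) = 1.6667, so e^(−0.162t) = 0.0286557.
−0.162·t = ln(0.0286557) = -3.5524, so t = 3.5524/0.162 = 21.928.

21.9 days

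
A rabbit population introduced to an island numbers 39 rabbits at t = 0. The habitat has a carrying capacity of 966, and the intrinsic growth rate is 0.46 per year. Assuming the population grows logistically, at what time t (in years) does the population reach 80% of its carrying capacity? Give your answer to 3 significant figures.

A = (K − N₀)/N₀ = (966 − 39)/39 = 23.769.
Solve 966/(1 + 23.769·e^(−0.46t)) = 772.8: 1 + 23.769·e^(−0.46t) = 1.25, so e^(−0.46t) = 0.0105178.
−0.46·t = ln(0.0105178) = -4.5547, so t = 4.5547/0.46 = 9.9015.

9.90 years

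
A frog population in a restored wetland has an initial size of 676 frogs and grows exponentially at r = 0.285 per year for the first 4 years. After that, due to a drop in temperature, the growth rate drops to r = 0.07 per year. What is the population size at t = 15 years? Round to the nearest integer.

4565 frogs

Phase 1: N(4) = 676·e^(0.285×4) = 676·e^1.14 = 2113.7.
Phase 2 runs for 15 − 4 = 11 years at r = 0.07.
N(15) = 2113.7·e^(0.07×11) = 2113.7·e^0.77 = 4565.09.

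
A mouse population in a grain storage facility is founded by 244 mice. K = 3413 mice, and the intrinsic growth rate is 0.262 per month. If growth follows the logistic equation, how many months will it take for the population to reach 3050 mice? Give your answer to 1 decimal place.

A = (K − N₀)/N₀ = (3413 − 244)/244 = 12.988.
Solve 3413/(1 + 12.988·e^(−0.262t)) = 3050: 1 + 12.988·e^(−0.262t) = 1.119, so e^(−0.262t) = 0.00916377.
−0.262·t = ln(0.00916377) = -4.6925, so t = 4.6925/0.262 = 17.91.

17.9 months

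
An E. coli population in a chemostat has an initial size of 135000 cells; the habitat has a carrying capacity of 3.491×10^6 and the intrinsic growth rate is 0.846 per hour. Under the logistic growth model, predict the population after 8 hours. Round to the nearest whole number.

A = (K − N₀)/N₀ = (3.491×10^6 − 135000)/135000 = 24.859.
N(t) = K/(1 + A·e^(−rt)) = 3.491×10^6/(1 + 24.859×e^(−0.846×8)).
e^(−6.768) = 0.00115; denominator = 1 + 24.859×0.00115 = 1.0286.
N = 3.491×10^6/1.0286 = 3.393973×10^6.

3393973 cells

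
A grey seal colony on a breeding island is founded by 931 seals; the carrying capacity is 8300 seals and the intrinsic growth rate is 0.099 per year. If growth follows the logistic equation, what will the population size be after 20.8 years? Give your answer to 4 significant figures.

A = (K − N₀)/N₀ = (8300 − 931)/931 = 7.9151.
N(t) = K/(1 + A·e^(−rt)) = 8300/(1 + 7.9151×e^(−0.099×20.8)).
e^(−2.059) = 0.12756; denominator = 1 + 7.9151×0.12756 = 2.0096.
N = 8300/2.0096 = 4130.13.

4130 seals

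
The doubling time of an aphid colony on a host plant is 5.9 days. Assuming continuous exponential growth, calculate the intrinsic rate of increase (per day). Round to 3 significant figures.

r = ln(2)/t_d = 0.6931/5.9 = 0.11748.

0.117 per day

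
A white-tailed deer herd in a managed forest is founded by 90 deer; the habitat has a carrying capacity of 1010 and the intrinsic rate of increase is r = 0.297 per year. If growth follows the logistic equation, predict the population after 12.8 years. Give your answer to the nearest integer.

822 deer

A = (K − N₀)/N₀ = (1010 − 90)/90 = 10.222.
N(t) = K/(1 + A·e^(−rt)) = 1010/(1 + 10.222×e^(−0.297×12.8)).
e^(−3.802) = 0.022335; denominator = 1 + 10.222×0.022335 = 1.2283.
N = 1010/1.2283 = 822.266.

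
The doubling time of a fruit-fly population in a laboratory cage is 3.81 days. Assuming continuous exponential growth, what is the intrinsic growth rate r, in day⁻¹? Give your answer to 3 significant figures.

0.182 per day

r = ln(2)/t_d = 0.6931/3.81 = 0.18193.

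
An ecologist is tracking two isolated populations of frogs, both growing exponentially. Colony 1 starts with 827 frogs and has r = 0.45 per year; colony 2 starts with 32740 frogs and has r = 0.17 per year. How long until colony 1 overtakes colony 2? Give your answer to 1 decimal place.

Set 827·e^(0.45t) = 32740·e^(0.17t).
e^((0.45 − 0.17)t) = 32740/827 → e^(0.28·t) = 39.589.
0.28·t = ln(39.589) = 3.6785, so t = 3.6785/0.28 = 13.138.

13.1 years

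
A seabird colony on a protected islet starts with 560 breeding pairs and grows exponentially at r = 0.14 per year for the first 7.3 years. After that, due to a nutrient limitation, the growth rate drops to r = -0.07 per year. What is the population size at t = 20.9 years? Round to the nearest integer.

Phase 1: N(7.3) = 560·e^(0.14×7.3) = 560·e^1.022 = 1556.1.
Phase 2 runs for 20.9 − 7.3 = 13.6 years at r = -0.07.
N(20.9) = 1556.1·e^(-0.07×13.6) = 1556.1·e^-0.952 = 600.605.

601 breeding pairs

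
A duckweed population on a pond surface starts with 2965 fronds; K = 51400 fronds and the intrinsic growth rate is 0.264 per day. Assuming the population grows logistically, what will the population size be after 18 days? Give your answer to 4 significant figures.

45050 fronds

A = (K − N₀)/N₀ = (51400 − 2965)/2965 = 16.336.
N(t) = K/(1 + A·e^(−rt)) = 51400/(1 + 16.336×e^(−0.264×18)).
e^(−4.752) = 0.0086344; denominator = 1 + 16.336×0.0086344 = 1.141.
N = 51400/1.141 = 45046.3.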